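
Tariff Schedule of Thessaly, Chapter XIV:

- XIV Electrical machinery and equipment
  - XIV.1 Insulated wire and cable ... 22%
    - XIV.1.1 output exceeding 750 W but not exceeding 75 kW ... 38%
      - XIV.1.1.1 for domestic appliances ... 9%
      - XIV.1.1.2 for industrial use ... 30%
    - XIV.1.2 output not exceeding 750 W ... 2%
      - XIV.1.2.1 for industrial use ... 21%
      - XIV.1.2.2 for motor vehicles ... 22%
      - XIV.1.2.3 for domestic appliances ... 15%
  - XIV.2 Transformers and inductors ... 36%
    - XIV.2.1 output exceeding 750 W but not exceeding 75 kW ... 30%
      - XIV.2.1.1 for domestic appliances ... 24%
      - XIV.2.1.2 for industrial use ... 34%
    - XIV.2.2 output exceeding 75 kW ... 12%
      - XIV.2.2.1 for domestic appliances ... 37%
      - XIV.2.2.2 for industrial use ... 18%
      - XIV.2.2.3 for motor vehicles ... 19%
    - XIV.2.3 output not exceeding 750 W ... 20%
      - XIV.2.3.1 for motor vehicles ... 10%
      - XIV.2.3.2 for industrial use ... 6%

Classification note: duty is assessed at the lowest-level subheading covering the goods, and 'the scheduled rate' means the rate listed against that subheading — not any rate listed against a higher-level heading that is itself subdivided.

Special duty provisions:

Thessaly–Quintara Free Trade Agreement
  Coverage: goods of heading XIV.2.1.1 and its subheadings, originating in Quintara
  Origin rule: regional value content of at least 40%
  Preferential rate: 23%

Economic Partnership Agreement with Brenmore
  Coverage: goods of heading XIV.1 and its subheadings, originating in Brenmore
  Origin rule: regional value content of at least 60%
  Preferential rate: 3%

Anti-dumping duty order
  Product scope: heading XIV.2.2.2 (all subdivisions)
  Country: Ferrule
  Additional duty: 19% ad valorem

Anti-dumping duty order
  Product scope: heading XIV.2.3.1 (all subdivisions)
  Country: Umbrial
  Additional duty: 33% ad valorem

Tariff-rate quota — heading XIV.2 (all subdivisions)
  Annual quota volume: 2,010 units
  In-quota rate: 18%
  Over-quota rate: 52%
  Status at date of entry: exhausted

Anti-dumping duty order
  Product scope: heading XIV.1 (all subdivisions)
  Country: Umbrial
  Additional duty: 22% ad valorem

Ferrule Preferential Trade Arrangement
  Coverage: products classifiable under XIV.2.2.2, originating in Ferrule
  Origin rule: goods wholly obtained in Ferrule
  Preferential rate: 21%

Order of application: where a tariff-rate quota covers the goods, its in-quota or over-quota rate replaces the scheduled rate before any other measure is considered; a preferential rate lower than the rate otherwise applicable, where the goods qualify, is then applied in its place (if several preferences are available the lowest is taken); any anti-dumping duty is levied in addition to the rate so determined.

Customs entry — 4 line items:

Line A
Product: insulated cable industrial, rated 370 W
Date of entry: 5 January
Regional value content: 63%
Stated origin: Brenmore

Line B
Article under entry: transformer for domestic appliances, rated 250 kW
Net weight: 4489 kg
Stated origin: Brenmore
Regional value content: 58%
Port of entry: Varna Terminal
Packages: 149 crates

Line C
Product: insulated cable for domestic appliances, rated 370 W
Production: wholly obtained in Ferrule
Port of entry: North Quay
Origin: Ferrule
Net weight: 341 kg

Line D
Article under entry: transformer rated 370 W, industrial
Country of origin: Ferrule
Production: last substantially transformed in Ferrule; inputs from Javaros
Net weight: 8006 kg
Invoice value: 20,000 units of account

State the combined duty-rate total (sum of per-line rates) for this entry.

122%

Line A: insulated cable → XIV.1; rated 370 W → XIV.1.2; industrial → XIV.1.2.1. Scheduled 21%. Brenmore agreement on XIV.1: RVC ≥ 60% → 3% available; preferential 3%. → 3%.
Line B: transformer → XIV.2; rated 250 kW → XIV.2.2; for domestic appliances → XIV.2.2.1. Scheduled 37%. quota on XIV.2 exhausted → over-quota 52%; Brenmore agreement on XIV.1: XIV.2.2.1 not covered. → 52%.
Line C: insulated cable → XIV.1; rated 370 W → XIV.1.2; for domestic appliances → XIV.1.2.3. Scheduled 15%. Ferrule agreement on XIV.2.2.2: XIV.1.2.3 not covered. → 15%.
Line D: transformer → XIV.2; rated 370 W → XIV.2.3; industrial → XIV.2.3.2. Scheduled 6%. quota on XIV.2 exhausted → over-quota 52%; Ferrule agreement on XIV.2.2.2: XIV.2.3.2 not covered. → 52%.
Sum: 3% + 52% + 15% + 52% = 122%.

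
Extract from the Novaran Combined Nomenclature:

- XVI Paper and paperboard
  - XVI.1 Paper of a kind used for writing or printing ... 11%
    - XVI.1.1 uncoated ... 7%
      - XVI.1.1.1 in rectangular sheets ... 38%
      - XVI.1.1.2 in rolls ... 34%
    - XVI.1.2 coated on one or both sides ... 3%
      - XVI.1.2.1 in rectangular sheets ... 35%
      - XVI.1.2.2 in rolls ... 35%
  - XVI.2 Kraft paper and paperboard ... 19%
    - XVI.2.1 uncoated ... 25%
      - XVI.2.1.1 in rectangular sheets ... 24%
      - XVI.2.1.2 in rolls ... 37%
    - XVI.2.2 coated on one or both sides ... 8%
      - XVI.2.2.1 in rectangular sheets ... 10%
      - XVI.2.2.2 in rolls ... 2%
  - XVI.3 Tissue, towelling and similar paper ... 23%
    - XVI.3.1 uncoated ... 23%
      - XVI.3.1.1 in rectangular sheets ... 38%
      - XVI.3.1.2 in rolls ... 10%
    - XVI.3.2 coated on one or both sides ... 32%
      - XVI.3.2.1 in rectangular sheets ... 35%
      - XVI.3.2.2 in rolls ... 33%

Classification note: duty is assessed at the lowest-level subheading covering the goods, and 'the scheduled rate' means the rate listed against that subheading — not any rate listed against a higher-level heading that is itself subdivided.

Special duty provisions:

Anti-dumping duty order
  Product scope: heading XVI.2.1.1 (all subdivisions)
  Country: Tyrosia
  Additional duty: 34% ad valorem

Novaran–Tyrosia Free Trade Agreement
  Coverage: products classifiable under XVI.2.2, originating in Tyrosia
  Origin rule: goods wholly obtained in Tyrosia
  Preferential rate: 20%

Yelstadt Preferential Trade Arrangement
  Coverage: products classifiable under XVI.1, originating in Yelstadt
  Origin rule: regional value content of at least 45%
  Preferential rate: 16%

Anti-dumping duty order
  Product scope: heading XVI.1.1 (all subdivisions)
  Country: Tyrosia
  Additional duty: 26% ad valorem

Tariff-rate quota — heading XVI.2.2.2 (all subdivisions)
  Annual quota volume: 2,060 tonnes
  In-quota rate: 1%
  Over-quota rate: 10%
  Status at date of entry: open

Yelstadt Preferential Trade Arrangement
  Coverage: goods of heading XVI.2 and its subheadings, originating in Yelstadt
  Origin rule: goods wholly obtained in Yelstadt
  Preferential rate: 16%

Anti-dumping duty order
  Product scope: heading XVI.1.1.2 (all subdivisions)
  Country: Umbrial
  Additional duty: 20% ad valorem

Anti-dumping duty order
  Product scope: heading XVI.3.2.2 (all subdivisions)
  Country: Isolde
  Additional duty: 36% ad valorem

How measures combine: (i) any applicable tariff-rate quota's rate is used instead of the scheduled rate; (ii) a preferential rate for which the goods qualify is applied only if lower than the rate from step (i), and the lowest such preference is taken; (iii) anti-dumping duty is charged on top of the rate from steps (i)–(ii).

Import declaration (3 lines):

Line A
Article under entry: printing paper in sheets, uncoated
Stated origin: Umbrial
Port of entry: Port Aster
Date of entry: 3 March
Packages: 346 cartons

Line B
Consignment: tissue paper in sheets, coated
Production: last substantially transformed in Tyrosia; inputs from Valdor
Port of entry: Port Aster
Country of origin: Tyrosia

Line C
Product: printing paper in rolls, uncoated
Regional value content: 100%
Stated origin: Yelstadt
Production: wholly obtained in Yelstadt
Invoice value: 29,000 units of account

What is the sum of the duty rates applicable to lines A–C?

89%

Line A: printing paper → XVI.1; uncoated → XVI.1.1; in sheets → XVI.1.1.1. Scheduled 38%. No special measure applies. → 38%.
Line B: tissue paper → XVI.3; coated → XVI.3.2; in sheets → XVI.3.2.1. Scheduled 35%. Tyrosia agreement on XVI.2.2: XVI.3.2.1 not covered. → 35%.
Line C: printing paper → XVI.1; uncoated → XVI.1.1; in rolls → XVI.1.1.2. Scheduled 34%. Yelstadt agreement on XVI.1: RVC ≥ 45% → 16% available; Yelstadt agreement on XVI.2: XVI.1.1.2 not covered; preferential 16%. → 16%.
Sum: 38% + 35% + 16% = 89%.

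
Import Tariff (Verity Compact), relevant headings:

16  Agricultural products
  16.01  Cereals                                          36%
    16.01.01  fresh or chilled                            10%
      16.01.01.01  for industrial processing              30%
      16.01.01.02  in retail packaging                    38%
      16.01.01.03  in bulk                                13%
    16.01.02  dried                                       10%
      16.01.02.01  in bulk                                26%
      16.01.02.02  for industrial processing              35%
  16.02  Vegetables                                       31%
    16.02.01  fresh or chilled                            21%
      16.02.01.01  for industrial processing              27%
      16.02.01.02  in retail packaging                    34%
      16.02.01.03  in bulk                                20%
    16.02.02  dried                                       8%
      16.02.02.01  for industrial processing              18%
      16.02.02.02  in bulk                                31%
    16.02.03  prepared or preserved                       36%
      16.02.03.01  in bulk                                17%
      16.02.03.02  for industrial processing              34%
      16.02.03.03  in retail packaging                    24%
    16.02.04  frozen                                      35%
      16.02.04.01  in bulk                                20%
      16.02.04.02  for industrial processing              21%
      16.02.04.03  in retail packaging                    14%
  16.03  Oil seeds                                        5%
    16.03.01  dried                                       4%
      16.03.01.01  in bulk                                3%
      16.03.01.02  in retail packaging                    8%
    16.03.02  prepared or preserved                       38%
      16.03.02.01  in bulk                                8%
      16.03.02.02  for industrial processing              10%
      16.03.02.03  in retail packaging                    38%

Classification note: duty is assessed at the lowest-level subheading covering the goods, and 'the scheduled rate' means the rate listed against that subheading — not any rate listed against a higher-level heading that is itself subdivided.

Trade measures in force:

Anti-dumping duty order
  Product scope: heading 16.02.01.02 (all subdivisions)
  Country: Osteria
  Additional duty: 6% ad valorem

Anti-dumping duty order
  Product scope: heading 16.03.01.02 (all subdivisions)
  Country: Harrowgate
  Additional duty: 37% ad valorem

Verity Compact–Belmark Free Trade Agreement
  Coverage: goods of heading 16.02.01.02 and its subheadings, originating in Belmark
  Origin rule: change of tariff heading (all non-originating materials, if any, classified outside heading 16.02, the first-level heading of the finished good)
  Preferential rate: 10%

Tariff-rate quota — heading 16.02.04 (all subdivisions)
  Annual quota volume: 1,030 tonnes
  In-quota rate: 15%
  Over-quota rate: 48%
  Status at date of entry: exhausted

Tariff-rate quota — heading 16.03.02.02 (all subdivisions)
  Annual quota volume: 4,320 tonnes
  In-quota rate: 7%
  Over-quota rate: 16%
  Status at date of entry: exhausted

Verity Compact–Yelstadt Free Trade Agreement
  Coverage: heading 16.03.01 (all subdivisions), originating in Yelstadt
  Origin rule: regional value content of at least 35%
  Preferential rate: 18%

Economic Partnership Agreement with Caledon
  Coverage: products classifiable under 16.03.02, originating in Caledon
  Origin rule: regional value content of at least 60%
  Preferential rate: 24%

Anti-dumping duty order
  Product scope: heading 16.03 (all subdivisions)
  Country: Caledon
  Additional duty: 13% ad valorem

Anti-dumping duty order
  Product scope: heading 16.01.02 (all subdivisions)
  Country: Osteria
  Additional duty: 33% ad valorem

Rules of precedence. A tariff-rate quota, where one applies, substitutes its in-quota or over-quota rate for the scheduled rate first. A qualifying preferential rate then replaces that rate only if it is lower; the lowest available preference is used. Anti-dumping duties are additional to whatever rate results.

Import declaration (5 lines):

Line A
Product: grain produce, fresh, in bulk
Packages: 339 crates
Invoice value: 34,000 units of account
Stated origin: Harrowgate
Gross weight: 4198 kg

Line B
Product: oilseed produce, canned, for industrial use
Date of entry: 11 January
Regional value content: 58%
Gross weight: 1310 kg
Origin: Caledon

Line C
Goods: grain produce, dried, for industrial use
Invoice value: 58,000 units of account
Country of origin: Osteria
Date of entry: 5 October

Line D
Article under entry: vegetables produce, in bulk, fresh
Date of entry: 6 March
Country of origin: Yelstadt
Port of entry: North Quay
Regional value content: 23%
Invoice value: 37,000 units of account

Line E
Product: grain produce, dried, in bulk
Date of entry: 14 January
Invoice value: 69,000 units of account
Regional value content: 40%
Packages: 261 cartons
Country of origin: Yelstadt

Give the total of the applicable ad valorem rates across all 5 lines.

Line A: grain → 16.01; fresh → 16.01.01; in bulk → 16.01.01.03. Scheduled 13%. No special measure applies. → 13%.
Line B: oilseed → 16.03; canned → 16.03.02; for industrial use → 16.03.02.02. Scheduled 10%. quota on 16.03.02.02 exhausted → over-quota 16%; Caledon agreement on 16.03.02: RVC < 60%; anti-dumping (Caledon, 16.03): +13%; total 16% + 13% = 29%. → 29%.
Line C: grain → 16.01; dried → 16.01.02; for industrial use → 16.01.02.02. Scheduled 35%. anti-dumping (Osteria, 16.01.02): +33%; total 35% + 33% = 68%. → 68%.
Line D: vegetables → 16.02; fresh → 16.02.01; in bulk → 16.02.01.03. Scheduled 20%. Yelstadt agreement on 16.03.01: 16.02.01.03 not covered. → 20%.
Line E: grain → 16.01; dried → 16.01.02; in bulk → 16.01.02.01. Scheduled 26%. Yelstadt agreement on 16.03.01: 16.01.02.01 not covered. → 26%.
Sum: 13% + 29% + 68% + 20% + 26% = 156%.

156%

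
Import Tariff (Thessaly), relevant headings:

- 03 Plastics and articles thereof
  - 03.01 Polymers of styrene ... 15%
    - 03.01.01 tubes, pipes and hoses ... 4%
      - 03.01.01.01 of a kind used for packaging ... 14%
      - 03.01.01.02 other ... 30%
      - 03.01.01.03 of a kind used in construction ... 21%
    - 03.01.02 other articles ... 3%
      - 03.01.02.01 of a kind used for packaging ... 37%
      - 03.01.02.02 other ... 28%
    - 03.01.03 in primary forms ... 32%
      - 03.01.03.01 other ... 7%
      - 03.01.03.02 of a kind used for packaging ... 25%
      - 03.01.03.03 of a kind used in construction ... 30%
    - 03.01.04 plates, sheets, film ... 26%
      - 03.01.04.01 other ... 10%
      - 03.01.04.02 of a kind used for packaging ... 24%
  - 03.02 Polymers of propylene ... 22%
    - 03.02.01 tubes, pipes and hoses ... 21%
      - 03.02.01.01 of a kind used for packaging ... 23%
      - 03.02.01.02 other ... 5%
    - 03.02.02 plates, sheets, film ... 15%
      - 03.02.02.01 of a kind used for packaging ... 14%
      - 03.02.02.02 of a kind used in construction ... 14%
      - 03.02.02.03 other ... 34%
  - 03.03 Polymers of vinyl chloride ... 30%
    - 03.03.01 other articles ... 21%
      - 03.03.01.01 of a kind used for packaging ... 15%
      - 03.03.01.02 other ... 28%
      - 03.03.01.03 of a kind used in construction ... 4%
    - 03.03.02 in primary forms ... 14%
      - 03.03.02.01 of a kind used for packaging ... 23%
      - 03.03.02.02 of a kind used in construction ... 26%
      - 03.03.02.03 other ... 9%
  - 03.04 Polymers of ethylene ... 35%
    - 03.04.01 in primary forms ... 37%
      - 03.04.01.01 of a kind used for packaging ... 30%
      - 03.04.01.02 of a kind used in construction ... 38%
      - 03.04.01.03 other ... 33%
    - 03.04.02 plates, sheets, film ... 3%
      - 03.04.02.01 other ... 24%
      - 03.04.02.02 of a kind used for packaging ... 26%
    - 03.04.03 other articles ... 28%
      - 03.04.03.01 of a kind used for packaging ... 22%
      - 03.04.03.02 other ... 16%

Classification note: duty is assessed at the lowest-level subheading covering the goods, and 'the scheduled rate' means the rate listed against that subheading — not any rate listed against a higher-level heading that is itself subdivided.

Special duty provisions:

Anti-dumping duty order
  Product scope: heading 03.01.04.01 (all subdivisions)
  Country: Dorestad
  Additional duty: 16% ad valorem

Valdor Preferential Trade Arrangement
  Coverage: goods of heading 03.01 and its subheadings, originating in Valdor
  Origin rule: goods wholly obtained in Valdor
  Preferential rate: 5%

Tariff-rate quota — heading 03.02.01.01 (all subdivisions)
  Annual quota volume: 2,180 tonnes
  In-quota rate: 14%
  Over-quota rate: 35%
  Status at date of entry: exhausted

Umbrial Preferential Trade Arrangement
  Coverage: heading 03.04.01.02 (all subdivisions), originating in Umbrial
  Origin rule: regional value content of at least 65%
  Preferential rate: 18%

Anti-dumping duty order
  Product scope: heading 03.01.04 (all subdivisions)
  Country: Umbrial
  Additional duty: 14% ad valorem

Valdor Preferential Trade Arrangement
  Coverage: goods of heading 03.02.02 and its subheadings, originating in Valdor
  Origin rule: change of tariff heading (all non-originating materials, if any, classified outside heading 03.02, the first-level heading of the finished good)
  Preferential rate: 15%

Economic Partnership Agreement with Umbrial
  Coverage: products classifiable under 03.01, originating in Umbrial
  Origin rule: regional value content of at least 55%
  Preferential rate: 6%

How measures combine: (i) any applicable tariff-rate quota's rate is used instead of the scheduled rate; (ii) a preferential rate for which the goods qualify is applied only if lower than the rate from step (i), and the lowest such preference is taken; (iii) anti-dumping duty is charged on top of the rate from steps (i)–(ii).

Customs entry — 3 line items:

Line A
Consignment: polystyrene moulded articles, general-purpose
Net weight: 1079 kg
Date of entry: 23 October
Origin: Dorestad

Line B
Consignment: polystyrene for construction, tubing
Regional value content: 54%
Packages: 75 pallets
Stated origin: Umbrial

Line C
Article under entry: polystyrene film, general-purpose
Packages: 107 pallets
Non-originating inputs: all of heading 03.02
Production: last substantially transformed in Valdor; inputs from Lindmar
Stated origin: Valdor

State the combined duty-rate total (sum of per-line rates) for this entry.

Line A: polystyrene → 03.01; moulded articles → 03.01.02; general-purpose → 03.01.02.02. Scheduled 28%. No special measure applies. → 28%.
Line B: polystyrene → 03.01; tubing → 03.01.01; for construction → 03.01.01.03. Scheduled 21%. Umbrial agreement on 03.04.01.02: 03.01.01.03 not covered; Umbrial agreement on 03.01: RVC < 55%. → 21%.
Line C: polystyrene → 03.01; film → 03.01.04; general-purpose → 03.01.04.01. Scheduled 10%. Valdor agreement on 03.01: not wholly obtained; Valdor agreement on 03.02.02: 03.01.04.01 not covered. → 10%.
Sum: 28% + 21% + 10% = 59%.

59%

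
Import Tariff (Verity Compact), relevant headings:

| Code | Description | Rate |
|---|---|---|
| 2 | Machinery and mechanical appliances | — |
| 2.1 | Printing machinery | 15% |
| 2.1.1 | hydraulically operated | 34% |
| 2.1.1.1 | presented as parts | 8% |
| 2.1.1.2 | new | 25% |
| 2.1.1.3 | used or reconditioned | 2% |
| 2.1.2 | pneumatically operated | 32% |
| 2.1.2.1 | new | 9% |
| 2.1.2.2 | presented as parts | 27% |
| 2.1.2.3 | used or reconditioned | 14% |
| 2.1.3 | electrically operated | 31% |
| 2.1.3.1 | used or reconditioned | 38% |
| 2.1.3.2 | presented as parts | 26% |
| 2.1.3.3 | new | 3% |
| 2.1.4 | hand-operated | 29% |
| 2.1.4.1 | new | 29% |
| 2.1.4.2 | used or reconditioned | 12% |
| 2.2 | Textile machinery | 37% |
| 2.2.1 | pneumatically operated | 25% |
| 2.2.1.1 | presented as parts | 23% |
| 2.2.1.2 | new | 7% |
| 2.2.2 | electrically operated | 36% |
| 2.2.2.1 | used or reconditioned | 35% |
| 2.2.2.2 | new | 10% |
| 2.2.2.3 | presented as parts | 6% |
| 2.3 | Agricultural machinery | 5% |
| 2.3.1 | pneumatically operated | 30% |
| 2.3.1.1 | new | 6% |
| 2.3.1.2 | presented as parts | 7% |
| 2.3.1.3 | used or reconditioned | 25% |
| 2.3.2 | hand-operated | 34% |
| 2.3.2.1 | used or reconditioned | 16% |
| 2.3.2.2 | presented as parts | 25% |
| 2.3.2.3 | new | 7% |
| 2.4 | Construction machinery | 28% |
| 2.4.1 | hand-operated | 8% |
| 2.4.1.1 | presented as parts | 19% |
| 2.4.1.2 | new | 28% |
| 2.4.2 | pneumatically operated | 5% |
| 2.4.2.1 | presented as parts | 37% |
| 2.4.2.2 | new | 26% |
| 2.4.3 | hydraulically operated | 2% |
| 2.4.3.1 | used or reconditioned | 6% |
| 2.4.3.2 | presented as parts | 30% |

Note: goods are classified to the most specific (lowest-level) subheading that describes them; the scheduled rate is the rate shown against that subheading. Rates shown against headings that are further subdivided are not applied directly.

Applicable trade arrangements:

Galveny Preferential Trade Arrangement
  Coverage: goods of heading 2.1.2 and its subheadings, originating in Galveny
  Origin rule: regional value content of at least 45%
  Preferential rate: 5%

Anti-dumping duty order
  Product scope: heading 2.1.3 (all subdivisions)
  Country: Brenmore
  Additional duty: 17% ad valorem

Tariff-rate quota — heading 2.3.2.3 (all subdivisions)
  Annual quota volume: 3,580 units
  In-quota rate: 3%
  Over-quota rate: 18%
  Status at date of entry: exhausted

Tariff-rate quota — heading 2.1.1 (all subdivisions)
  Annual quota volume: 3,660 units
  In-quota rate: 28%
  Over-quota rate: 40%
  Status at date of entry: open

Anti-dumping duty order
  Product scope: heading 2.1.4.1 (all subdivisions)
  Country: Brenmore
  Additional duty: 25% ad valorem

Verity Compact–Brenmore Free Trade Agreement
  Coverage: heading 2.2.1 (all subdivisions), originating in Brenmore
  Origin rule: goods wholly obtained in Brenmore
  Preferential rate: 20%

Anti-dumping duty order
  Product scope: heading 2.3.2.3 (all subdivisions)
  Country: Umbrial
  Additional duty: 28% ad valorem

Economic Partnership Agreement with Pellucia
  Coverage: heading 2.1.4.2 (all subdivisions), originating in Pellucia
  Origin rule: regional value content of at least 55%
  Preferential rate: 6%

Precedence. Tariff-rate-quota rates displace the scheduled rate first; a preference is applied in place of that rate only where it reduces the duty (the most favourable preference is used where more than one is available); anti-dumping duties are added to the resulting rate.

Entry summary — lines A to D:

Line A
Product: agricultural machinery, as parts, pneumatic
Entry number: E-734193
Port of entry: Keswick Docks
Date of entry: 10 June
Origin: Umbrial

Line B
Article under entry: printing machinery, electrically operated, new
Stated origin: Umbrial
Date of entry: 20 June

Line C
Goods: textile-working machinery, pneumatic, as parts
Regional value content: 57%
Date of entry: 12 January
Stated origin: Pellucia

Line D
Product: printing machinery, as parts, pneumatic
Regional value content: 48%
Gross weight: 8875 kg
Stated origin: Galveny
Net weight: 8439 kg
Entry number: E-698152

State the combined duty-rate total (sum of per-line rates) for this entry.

38%

Line A: agricultural → 2.3; pneumatic → 2.3.1; as parts → 2.3.1.2. Scheduled 7%. No special measure applies. → 7%.
Line B: printing → 2.1; electrically operated → 2.1.3; new → 2.1.3.3. Scheduled 3%. No special measure applies. → 3%.
Line C: textile-working → 2.2; pneumatic → 2.2.1; as parts → 2.2.1.1. Scheduled 23%. Pellucia agreement on 2.1.4.2: 2.2.1.1 not covered. → 23%.
Line D: printing → 2.1; pneumatic → 2.1.2; as parts → 2.1.2.2. Scheduled 27%. Galveny agreement on 2.1.2: RVC ≥ 45% → 5% available; preferential 5%. → 5%.
Sum: 7% + 3% + 23% + 5% = 38%.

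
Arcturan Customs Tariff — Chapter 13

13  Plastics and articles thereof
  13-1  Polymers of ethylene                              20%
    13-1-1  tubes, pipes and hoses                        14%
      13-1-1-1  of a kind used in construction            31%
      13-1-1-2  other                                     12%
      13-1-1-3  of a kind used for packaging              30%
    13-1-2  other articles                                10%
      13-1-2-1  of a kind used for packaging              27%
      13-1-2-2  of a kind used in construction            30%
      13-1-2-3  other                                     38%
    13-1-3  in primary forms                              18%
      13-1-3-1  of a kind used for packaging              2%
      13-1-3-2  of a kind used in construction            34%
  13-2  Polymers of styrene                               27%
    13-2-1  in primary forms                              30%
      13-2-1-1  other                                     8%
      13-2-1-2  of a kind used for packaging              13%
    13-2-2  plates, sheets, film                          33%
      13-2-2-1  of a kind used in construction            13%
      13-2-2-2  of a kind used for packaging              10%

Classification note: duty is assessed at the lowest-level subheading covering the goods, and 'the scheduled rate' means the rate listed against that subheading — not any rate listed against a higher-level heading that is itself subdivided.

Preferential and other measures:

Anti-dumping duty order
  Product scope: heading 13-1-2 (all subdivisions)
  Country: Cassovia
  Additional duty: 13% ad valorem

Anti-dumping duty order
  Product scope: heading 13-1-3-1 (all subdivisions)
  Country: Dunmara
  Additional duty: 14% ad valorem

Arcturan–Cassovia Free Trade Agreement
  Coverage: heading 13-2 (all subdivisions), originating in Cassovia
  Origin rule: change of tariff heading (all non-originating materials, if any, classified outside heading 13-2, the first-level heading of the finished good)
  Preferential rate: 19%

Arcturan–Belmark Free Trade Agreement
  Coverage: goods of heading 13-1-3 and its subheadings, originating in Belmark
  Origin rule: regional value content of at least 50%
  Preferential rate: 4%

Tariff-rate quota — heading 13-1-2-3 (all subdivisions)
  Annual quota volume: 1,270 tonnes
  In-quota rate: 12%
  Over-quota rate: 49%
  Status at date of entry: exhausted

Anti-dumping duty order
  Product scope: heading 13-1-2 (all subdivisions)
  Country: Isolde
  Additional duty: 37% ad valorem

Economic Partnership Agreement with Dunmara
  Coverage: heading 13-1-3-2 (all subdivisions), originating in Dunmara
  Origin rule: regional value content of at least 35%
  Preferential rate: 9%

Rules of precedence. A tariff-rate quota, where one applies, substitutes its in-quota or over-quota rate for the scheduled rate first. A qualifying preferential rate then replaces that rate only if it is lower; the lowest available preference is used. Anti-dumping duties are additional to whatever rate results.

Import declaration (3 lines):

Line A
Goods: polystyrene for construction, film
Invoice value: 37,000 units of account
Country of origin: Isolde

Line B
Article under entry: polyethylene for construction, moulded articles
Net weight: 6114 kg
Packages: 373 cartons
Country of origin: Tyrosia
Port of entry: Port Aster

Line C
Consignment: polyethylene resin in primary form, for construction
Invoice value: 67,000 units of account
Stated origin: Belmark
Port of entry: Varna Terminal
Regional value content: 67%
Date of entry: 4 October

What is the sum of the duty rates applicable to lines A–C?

47%

Line A: polystyrene → 13-2; film → 13-2-2; for construction → 13-2-2-1. Scheduled 13%. No special measure applies. → 13%.
Line B: polyethylene → 13-1; moulded articles → 13-1-2; for construction → 13-1-2-2. Scheduled 30%. No special measure applies. → 30%.
Line C: polyethylene → 13-1; resin in primary form → 13-1-3; for construction → 13-1-3-2. Scheduled 34%. Belmark agreement on 13-1-3: RVC ≥ 50% → 4% available; preferential 4%. → 4%.
Sum: 13% + 30% + 4% = 47%.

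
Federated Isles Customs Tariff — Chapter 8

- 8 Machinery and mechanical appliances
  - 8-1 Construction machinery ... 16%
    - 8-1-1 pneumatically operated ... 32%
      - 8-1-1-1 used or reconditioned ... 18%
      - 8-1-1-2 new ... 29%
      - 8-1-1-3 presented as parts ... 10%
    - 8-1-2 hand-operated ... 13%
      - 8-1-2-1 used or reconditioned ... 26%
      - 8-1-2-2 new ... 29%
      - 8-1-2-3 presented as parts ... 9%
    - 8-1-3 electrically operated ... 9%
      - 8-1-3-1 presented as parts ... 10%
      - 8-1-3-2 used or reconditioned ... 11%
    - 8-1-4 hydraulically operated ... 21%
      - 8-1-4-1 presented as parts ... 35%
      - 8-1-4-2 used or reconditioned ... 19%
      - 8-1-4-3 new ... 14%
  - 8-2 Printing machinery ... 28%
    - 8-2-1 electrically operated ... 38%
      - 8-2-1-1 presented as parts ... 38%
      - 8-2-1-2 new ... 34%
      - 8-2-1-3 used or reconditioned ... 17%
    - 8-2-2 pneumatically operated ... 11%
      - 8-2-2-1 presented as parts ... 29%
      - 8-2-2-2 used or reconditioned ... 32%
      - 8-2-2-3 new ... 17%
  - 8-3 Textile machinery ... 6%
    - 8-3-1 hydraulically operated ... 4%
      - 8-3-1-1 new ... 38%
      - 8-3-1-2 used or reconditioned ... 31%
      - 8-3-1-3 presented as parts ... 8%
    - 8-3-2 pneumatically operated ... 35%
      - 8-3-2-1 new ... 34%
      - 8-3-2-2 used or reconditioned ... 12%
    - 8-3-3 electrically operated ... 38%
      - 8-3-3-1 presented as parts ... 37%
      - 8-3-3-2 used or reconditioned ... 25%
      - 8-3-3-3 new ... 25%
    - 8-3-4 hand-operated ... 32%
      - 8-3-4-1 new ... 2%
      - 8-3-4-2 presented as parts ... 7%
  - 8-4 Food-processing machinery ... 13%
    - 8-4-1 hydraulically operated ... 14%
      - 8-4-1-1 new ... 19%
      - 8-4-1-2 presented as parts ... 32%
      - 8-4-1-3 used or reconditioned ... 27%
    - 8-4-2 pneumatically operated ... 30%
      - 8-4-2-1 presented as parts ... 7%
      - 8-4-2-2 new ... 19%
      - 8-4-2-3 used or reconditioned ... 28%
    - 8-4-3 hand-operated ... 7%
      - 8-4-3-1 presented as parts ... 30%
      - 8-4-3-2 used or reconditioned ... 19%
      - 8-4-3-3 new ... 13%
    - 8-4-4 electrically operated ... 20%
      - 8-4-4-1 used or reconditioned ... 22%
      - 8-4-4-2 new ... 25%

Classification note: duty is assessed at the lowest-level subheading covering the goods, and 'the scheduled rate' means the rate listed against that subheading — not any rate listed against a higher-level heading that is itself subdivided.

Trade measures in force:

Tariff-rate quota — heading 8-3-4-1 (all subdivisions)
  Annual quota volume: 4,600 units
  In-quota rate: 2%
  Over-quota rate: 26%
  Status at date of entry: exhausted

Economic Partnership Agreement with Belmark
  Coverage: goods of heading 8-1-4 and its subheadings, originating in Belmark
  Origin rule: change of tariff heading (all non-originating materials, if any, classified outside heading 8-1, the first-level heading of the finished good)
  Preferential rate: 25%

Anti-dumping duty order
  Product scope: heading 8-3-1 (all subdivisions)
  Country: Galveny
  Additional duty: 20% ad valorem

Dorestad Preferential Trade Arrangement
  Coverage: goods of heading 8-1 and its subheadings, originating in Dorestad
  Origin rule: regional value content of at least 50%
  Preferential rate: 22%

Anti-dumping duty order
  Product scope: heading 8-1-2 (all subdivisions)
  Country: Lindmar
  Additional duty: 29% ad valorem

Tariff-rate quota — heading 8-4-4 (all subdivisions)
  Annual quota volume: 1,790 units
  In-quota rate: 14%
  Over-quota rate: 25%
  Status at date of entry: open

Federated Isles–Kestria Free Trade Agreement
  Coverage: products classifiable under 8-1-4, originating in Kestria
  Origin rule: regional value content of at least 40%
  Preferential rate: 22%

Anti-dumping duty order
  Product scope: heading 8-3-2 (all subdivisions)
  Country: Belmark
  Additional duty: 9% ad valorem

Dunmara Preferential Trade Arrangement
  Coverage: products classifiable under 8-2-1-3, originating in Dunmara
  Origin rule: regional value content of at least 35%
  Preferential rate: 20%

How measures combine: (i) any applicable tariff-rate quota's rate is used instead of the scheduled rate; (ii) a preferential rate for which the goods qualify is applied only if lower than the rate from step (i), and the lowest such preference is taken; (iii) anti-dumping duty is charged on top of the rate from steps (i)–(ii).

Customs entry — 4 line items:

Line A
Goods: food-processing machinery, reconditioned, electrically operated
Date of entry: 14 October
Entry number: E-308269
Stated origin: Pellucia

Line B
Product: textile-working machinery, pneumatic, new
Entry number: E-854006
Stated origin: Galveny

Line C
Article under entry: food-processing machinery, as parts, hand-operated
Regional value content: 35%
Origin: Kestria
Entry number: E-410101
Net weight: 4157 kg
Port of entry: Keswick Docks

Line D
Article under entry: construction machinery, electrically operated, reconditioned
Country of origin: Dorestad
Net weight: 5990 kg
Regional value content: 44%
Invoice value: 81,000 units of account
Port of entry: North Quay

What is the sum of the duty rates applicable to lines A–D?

89%

Line A: food-processing → 8-4; electrically operated → 8-4-4; reconditioned → 8-4-4-1. Scheduled 22%. quota on 8-4-4 open → in-quota 14%. → 14%.
Line B: textile-working → 8-3; pneumatic → 8-3-2; new → 8-3-2-1. Scheduled 34%. No special measure applies. → 34%.
Line C: food-processing → 8-4; hand-operated → 8-4-3; as parts → 8-4-3-1. Scheduled 30%. Kestria agreement on 8-1-4: 8-4-3-1 not covered. → 30%.
Line D: construction → 8-1; electrically operated → 8-1-3; reconditioned → 8-1-3-2. Scheduled 11%. Dorestad agreement on 8-1: RVC < 50%. → 11%.
Sum: 14% + 34% + 30% + 11% = 89%.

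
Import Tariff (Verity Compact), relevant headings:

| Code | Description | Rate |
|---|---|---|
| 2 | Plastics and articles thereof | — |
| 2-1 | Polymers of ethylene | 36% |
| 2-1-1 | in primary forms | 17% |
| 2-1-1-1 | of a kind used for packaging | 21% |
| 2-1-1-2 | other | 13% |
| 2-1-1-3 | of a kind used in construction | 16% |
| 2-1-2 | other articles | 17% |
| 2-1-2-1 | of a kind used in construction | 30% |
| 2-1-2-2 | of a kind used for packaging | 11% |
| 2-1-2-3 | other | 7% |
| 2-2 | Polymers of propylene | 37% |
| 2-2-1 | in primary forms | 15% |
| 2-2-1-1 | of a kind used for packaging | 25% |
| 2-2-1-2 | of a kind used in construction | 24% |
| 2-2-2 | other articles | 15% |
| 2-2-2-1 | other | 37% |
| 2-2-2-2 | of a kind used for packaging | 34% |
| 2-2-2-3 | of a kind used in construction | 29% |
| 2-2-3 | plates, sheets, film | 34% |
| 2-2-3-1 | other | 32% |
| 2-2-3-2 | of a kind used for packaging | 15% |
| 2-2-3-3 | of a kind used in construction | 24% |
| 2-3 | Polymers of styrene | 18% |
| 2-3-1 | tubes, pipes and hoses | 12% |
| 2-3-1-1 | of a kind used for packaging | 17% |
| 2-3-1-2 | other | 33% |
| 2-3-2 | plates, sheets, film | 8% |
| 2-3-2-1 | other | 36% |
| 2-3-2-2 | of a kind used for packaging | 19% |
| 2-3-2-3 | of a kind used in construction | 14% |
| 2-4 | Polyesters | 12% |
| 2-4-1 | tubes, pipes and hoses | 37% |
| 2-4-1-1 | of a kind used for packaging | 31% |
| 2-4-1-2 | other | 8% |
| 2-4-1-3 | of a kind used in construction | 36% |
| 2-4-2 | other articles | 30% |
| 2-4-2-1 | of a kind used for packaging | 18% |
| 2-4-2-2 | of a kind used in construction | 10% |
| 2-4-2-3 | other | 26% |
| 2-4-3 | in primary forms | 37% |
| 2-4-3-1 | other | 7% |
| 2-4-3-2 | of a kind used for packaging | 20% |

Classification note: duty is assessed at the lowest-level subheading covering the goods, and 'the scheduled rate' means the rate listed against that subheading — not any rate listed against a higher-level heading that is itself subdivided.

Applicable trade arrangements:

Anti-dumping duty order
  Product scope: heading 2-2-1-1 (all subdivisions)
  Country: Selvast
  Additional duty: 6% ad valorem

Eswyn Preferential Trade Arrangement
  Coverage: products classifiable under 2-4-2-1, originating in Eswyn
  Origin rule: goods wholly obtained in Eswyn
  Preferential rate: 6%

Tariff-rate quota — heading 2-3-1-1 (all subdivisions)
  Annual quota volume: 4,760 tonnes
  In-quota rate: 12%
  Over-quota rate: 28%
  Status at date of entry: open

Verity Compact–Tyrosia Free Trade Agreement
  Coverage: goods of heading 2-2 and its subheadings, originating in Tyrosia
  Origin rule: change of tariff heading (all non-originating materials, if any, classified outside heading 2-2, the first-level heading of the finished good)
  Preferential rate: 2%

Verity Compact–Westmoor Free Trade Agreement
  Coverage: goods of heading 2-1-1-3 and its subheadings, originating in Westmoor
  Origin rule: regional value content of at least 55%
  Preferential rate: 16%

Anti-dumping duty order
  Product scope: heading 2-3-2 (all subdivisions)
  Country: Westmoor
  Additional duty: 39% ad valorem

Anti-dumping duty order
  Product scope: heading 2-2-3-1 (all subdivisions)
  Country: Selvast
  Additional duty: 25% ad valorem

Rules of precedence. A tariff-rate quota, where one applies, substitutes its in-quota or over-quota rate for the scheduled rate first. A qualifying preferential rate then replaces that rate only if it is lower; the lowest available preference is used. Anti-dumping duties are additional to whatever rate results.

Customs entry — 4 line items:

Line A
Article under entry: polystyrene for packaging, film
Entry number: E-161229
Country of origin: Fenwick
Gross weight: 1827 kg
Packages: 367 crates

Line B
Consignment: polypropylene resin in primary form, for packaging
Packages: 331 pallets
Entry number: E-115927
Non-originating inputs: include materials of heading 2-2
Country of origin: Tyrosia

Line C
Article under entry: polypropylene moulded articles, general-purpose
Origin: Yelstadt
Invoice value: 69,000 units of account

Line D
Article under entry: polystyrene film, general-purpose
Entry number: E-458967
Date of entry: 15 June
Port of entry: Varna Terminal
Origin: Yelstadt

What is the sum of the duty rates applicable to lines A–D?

117%

Line A: polystyrene → 2-3; film → 2-3-2; for packaging → 2-3-2-2. Scheduled 19%. No special measure applies. → 19%.
Line B: polypropylene → 2-2; resin in primary form → 2-2-1; for packaging → 2-2-1-1. Scheduled 25%. Tyrosia agreement on 2-2: CTH not met. → 25%.
Line C: polypropylene → 2-2; moulded articles → 2-2-2; general-purpose → 2-2-2-1. Scheduled 37%. No special measure applies. → 37%.
Line D: polystyrene → 2-3; film → 2-3-2; general-purpose → 2-3-2-1. Scheduled 36%. No special measure applies. → 36%.
Sum: 19% + 25% + 37% + 36% = 117%.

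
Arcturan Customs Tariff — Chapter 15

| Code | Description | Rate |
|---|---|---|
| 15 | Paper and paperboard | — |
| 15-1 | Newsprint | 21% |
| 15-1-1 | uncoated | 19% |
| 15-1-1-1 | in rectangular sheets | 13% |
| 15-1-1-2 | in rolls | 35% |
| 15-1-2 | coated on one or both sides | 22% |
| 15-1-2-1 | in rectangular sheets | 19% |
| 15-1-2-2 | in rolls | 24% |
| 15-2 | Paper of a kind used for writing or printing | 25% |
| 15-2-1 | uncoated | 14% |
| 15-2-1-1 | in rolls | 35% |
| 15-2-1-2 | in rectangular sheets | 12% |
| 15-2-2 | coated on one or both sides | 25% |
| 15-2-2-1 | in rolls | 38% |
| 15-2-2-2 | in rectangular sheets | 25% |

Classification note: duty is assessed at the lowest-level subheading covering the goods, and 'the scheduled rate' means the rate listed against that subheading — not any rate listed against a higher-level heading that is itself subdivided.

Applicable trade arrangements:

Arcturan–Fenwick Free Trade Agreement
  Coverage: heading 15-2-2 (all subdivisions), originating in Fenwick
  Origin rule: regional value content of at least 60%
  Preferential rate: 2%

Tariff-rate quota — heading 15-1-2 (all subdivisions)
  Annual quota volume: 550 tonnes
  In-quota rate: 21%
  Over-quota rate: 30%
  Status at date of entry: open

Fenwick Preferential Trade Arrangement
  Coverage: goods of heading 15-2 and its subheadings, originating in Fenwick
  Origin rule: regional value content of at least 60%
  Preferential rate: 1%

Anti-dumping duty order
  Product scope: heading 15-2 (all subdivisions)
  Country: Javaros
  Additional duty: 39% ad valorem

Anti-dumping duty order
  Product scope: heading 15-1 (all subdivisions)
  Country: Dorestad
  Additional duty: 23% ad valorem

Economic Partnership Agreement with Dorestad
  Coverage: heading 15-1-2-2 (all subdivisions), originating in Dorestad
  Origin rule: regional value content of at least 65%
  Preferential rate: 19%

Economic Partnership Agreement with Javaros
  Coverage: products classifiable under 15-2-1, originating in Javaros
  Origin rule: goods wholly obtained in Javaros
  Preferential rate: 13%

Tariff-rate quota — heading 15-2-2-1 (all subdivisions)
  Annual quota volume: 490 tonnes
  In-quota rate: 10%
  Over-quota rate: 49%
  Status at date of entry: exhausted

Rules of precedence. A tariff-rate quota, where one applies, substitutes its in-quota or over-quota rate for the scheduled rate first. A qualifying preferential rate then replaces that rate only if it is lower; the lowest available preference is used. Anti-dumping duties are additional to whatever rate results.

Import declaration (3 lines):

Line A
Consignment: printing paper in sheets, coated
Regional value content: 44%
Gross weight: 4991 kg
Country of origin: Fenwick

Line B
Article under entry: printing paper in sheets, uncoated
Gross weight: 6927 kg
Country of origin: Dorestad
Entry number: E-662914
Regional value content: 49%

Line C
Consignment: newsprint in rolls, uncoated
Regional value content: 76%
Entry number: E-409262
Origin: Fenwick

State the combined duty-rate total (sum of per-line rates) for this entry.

Line A: printing paper → 15-2; coated → 15-2-2; in sheets → 15-2-2-2. Scheduled 25%. Fenwick agreement on 15-2-2: RVC < 60%; Fenwick agreement on 15-2: RVC < 60%. → 25%.
Line B: printing paper → 15-2; uncoated → 15-2-1; in sheets → 15-2-1-2. Scheduled 12%. Dorestad agreement on 15-1-2-2: 15-2-1-2 not covered. → 12%.
Line C: newsprint → 15-1; uncoated → 15-1-1; in rolls → 15-1-1-2. Scheduled 35%. Fenwick agreement on 15-2-2: 15-1-1-2 not covered; Fenwick agreement on 15-2: 15-1-1-2 not covered. → 35%.
Sum: 25% + 12% + 35% = 72%.

72%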